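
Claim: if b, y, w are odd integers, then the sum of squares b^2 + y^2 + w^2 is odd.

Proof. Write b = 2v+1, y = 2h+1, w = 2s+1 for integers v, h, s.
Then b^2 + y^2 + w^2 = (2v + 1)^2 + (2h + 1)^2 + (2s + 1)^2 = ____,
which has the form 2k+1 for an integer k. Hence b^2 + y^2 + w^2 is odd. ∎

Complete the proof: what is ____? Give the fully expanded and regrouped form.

(2v + 1)^2 + (2h + 1)^2 + (2s + 1)^2 = 4h^2 + 4h + 4s^2 + 4s + 4v^2 + 4v + 3
= 2(2h^2 + 2h + 2s^2 + 2s + 2v^2 + 2v + 1) + 1.
Since 2h^2 + 2h + 2s^2 + 2s + 2v^2 + 2v + 1 is an integer, the sum of squares is of the form 2k+1 for an integer k.

2(2h^2 + 2h + 2s^2 + 2s + 2v^2 + 2v + 1) + 1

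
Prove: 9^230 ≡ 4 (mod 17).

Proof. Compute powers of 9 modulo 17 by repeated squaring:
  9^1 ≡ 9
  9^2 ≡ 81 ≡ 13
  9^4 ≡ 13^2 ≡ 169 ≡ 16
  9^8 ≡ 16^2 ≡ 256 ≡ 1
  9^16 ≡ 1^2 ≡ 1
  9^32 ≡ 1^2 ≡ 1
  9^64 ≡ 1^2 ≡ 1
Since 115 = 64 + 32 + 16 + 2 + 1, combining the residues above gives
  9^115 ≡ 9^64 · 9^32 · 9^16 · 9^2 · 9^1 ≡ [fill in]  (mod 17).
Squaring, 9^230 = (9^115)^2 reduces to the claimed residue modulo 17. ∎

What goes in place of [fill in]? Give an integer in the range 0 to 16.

9^64 · 9^32 · 9^16 · 9^2 · 9^1 ≡ 1 · 1 · 1 · 13 · 9 = 117.
117 mod 17 = 15, so 9^115 ≡ 15 (mod 17).

15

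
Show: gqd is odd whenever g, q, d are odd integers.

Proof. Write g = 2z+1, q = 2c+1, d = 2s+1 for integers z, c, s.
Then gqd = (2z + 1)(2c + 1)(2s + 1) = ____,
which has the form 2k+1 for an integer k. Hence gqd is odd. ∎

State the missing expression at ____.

(2z + 1)(2c + 1)(2s + 1) = 8csz + 4cs + 4cz + 2c + 4sz + 2s + 2z + 1
= 2(4csz + 2cs + 2cz + c + 2sz + s + z) + 1.
Since 4csz + 2cs + 2cz + c + 2sz + s + z is an integer, the product is of the form 2k+1 for an integer k.

2(4csz + 2cs + 2cz + c + 2sz + s + z) + 1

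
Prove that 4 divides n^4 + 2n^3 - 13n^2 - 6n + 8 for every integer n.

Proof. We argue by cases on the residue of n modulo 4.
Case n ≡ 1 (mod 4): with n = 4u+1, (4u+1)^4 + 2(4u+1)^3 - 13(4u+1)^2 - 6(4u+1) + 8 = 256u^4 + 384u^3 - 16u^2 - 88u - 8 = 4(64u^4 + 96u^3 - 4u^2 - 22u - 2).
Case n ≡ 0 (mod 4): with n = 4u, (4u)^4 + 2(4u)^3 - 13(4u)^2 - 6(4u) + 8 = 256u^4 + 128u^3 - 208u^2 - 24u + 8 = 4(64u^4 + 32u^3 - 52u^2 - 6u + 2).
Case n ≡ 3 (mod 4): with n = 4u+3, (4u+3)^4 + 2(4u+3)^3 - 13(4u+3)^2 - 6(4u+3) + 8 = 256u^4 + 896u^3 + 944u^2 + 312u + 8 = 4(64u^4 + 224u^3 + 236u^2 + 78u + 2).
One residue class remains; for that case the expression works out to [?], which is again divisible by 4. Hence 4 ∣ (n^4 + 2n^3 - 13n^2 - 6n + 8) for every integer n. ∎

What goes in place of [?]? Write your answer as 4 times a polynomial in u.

4(64u^4 + 160u^3 + 92u^2 - 2u - 6)

Only n ≡ 2 (mod 4) is unaccounted for. Put n = 4u+2:
(4u+2)^4 + 2(4u+2)^3 - 13(4u+2)^2 - 6(4u+2) + 8 expands to 256u^4 + 640u^3 + 368u^2 - 8u - 24,
and factoring out 4 leaves 4(64u^4 + 160u^3 + 92u^2 - 2u - 6).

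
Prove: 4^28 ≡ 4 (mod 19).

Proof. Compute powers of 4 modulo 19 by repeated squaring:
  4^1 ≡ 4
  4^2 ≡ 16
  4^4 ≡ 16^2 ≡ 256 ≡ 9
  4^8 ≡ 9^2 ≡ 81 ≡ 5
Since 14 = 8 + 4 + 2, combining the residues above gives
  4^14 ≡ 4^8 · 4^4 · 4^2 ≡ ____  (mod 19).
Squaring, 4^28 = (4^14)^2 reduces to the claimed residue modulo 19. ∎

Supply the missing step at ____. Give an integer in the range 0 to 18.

17

Multiply the listed residues: 5 · 9 · 16 = 45 → 720.
Reducing modulo 19: 720 = 37·19 + 17, so 4^14 ≡ 17.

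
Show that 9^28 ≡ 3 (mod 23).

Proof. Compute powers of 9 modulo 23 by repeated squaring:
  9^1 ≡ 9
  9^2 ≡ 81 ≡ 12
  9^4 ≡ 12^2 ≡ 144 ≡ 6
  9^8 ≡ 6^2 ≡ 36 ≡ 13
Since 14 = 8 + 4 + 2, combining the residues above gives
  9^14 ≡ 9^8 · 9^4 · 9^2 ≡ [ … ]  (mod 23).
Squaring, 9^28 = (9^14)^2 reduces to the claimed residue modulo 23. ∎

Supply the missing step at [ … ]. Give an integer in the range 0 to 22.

Multiply the listed residues: 13 · 6 · 12 = 78 → 936.
Reducing modulo 23: 936 = 40·23 + 16, so 9^14 ≡ 16.

16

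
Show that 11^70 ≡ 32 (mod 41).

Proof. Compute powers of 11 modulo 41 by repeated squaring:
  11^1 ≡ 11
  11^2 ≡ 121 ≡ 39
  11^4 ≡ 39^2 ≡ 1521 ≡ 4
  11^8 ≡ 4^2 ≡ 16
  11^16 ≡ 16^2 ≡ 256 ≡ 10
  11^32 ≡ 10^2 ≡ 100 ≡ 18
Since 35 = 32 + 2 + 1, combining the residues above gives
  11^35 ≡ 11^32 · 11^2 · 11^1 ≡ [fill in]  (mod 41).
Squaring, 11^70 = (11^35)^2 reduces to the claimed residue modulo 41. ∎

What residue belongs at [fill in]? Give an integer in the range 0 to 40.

Multiply the listed residues: 18 · 39 · 11 = 702 → 7722.
Reducing modulo 41: 7722 = 188·41 + 14, so 11^35 ≡ 14.

14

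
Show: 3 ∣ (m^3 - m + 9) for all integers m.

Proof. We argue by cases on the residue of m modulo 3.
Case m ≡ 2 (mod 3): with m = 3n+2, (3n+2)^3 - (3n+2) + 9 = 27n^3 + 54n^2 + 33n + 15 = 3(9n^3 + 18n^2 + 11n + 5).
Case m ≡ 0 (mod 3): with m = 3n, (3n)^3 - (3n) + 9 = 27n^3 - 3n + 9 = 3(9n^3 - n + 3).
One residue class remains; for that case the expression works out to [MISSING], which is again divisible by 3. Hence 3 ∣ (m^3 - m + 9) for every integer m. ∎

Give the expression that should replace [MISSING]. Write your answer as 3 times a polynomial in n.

3(9n^3 + 9n^2 + 2n + 3)

The residues treated are {2, 0}, so the missing case is m ≡ 1 (mod 3); write m = 3n+1.
Then (3n+1)^3 - (3n+1) + 9 = 27n^3 + 27n^2 + 6n + 9 = 3(9n^3 + 9n^2 + 2n + 3).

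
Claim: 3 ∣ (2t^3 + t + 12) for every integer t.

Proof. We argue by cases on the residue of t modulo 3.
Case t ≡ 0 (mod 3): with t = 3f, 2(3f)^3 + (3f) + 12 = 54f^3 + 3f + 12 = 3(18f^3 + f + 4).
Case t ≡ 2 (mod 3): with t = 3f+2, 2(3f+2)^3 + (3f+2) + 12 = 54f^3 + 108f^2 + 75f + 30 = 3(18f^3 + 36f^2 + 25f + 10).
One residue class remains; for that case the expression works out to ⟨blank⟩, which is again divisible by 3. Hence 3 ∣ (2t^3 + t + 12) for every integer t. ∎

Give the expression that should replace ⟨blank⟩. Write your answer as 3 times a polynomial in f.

Only t ≡ 1 (mod 3) is unaccounted for. Put t = 3f+1:
2(3f+1)^3 + (3f+1) + 12 expands to 54f^3 + 54f^2 + 21f + 15,
and factoring out 3 leaves 3(18f^3 + 18f^2 + 7f + 5).

3(18f^3 + 18f^2 + 7f + 5)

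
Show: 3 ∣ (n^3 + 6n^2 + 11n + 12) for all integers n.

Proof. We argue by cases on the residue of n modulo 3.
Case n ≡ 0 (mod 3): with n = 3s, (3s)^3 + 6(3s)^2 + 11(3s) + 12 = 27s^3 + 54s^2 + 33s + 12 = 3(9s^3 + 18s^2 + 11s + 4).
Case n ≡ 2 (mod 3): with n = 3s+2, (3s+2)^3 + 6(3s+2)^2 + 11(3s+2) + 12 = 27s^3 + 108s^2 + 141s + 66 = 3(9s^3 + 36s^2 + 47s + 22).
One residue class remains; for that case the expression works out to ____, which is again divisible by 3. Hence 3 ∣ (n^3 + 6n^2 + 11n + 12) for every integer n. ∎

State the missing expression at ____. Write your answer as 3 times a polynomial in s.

The residues treated are {0, 2}, so the missing case is n ≡ 1 (mod 3); write n = 3s+1.
Then (3s+1)^3 + 6(3s+1)^2 + 11(3s+1) + 12 = 27s^3 + 81s^2 + 78s + 30 = 3(9s^3 + 27s^2 + 26s + 10).

3(9s^3 + 27s^2 + 26s + 10)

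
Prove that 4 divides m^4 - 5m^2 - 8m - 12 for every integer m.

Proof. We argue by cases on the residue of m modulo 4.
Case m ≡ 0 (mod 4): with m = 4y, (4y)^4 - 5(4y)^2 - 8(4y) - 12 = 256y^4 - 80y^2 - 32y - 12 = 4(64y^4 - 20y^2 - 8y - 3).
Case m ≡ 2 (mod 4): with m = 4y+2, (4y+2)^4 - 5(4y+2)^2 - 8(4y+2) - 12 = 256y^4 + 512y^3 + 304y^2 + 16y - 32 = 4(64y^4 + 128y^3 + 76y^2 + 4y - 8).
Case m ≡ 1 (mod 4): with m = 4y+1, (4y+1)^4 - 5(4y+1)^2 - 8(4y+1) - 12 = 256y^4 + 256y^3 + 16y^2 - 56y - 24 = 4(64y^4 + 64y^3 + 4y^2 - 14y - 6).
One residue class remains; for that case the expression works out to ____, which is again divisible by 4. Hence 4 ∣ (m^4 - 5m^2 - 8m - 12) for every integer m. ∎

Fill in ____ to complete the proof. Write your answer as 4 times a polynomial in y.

Only m ≡ 3 (mod 4) is unaccounted for. Put m = 4y+3:
(4y+3)^4 - 5(4y+3)^2 - 8(4y+3) - 12 expands to 256y^4 + 768y^3 + 784y^2 + 280y,
and factoring out 4 leaves 4(64y^4 + 192y^3 + 196y^2 + 70y).

4(64y^4 + 192y^3 + 196y^2 + 70y)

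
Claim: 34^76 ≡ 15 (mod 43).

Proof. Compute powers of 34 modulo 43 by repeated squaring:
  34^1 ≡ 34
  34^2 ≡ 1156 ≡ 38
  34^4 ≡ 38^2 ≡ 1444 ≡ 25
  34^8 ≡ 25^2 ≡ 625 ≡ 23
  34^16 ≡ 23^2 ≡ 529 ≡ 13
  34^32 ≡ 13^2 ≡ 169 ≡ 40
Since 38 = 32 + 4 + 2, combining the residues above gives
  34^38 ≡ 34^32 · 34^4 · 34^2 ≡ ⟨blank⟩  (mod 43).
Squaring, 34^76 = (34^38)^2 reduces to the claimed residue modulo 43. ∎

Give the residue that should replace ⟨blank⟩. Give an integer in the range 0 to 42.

31

Multiply the listed residues: 40 · 25 · 38 = 1000 → 38000.
Reducing modulo 43: 38000 = 883·43 + 31, so 34^38 ≡ 31.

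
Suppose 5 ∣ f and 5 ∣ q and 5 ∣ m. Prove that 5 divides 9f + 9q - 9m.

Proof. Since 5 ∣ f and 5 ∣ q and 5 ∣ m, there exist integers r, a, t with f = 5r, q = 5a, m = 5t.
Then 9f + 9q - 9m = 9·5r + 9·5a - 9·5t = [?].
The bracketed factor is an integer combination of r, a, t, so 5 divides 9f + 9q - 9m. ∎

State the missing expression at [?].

Each term has a factor of 5: 9·5r + 9·5a - 9·5t = 5·(9a + 9r - 9t).
Since 9a + 9r - 9t is an integer, 5 ∣ (9f + 9q - 9m).

5(9a + 9r - 9t)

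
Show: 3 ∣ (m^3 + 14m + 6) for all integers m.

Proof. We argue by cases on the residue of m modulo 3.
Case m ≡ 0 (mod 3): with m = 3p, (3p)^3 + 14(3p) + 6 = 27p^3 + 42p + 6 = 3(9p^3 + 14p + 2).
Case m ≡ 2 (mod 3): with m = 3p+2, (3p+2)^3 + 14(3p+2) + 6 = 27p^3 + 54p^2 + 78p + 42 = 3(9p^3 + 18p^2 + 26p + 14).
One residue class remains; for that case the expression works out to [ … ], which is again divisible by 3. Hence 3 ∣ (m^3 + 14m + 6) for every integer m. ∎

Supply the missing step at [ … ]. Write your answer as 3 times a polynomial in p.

3(9p^3 + 9p^2 + 17p + 7)

The residues treated are {0, 2}, so the missing case is m ≡ 1 (mod 3); write m = 3p+1.
Then (3p+1)^3 + 14(3p+1) + 6 = 27p^3 + 27p^2 + 51p + 21 = 3(9p^3 + 9p^2 + 17p + 7).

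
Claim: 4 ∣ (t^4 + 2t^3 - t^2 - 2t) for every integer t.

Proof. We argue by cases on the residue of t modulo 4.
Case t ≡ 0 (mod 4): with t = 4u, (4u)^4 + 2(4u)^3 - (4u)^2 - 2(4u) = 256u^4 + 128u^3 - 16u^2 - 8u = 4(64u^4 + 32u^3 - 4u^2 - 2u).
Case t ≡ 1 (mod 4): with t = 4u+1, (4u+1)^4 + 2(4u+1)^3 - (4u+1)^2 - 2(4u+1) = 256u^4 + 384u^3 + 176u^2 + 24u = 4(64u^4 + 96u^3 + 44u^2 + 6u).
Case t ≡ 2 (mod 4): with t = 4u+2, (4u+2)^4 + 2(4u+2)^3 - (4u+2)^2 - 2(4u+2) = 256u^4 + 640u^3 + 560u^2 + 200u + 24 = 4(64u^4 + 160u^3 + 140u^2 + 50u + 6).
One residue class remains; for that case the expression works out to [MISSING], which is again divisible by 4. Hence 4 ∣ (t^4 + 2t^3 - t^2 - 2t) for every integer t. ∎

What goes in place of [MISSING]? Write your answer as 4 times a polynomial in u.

The residues treated are {0, 1, 2}, so the missing case is t ≡ 3 (mod 4); write t = 4u+3.
Then (4u+3)^4 + 2(4u+3)^3 - (4u+3)^2 - 2(4u+3) = 256u^4 + 896u^3 + 1136u^2 + 616u + 120 = 4(64u^4 + 224u^3 + 284u^2 + 154u + 30).

4(64u^4 + 224u^3 + 284u^2 + 154u + 30)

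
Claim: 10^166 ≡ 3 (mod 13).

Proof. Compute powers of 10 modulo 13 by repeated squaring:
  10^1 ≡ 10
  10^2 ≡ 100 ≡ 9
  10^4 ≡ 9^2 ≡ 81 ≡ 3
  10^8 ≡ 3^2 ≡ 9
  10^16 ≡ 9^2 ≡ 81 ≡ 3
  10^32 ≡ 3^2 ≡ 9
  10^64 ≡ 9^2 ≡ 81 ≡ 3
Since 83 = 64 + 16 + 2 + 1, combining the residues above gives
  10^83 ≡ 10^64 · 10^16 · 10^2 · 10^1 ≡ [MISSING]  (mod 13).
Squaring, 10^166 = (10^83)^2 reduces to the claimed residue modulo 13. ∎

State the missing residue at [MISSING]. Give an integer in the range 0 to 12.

4

Multiply the listed residues: 3 · 3 · 9 · 10 = 9 → 81 → 810.
Reducing modulo 13: 810 = 62·13 + 4, so 10^83 ≡ 4.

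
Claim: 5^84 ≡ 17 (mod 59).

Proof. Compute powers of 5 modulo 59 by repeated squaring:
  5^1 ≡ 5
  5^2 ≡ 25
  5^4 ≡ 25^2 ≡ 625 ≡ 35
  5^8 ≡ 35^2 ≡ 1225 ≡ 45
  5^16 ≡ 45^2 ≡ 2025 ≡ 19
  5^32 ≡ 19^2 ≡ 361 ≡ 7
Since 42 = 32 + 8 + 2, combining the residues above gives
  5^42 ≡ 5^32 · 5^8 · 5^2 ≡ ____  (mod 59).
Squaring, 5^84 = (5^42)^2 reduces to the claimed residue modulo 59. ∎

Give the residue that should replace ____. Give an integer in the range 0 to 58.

28

5^32 · 5^8 · 5^2 ≡ 7 · 45 · 25 = 7875.
7875 mod 59 = 28, so 5^42 ≡ 28 (mod 59).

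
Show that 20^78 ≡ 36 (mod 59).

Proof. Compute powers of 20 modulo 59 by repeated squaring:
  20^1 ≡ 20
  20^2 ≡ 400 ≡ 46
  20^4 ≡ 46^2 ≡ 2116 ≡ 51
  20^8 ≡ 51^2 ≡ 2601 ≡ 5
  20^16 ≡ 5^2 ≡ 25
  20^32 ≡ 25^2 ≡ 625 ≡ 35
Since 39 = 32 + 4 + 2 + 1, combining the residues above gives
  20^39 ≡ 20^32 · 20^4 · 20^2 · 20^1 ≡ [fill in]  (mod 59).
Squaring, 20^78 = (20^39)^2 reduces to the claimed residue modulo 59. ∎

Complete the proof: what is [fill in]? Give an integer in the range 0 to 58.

53

Multiply the listed residues: 35 · 51 · 46 · 20 = 1785 → 82110 → 1642200.
Reducing modulo 59: 1642200 = 27833·59 + 53, so 20^39 ≡ 53.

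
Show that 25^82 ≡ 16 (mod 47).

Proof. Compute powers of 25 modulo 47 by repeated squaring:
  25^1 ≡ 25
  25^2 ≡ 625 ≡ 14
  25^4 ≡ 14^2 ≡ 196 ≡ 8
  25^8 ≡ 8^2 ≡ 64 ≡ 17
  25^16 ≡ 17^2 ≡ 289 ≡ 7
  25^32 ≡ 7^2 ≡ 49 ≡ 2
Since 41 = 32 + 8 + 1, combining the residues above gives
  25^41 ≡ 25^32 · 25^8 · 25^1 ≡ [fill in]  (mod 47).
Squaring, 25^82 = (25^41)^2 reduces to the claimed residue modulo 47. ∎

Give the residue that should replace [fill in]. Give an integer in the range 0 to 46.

Multiply the listed residues: 2 · 17 · 25 = 34 → 850.
Reducing modulo 47: 850 = 18·47 + 4, so 25^41 ≡ 4.

4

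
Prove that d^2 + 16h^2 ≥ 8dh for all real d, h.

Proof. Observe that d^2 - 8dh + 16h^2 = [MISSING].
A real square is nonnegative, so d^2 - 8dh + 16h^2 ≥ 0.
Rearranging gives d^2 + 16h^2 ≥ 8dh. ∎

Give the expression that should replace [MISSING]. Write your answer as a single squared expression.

(d - 4h)^2

The leading and trailing coefficients are 1^2 and 4^2, and 8 = 2·1·4, so the trinomial is (d - 4h)^2.
Hence d^2 - 8dh + 16h^2 ≥ 0.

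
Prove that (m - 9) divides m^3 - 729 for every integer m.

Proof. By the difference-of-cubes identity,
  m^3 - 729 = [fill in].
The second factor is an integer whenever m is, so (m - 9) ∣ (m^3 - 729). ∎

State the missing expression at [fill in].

(m - 9)(m^2 + 9m + 81)

a^3 - b^3 = (a - b)(a^2 + ab + b^2). With a = m, b = 9:
m^3 - 729 = (m - 9)(m^2 + 9m + 81).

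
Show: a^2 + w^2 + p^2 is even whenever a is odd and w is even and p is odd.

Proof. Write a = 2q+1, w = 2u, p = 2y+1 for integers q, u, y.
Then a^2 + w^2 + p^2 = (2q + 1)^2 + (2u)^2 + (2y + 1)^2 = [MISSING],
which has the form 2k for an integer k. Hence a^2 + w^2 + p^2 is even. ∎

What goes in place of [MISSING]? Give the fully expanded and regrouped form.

2(2q^2 + 2q + 2u^2 + 2y^2 + 2y + 1)

(2q + 1)^2 + (2u)^2 + (2y + 1)^2 = 4q^2 + 4q + 4u^2 + 4y^2 + 4y + 2
= 2(2q^2 + 2q + 2u^2 + 2y^2 + 2y + 1).
Since 2q^2 + 2q + 2u^2 + 2y^2 + 2y + 1 is an integer, the sum of squares is of the form 2k for an integer k.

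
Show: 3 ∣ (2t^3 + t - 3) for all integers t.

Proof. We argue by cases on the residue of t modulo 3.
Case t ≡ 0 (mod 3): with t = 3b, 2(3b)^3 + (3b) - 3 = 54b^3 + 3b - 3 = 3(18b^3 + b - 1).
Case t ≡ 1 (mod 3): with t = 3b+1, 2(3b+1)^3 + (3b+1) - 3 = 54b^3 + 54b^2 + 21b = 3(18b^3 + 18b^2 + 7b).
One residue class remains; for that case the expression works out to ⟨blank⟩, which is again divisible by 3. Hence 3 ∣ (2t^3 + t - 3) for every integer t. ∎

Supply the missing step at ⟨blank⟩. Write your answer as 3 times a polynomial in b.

The residues treated are {0, 1}, so the missing case is t ≡ 2 (mod 3); write t = 3b+2.
Then 2(3b+2)^3 + (3b+2) - 3 = 54b^3 + 108b^2 + 75b + 15 = 3(18b^3 + 36b^2 + 25b + 5).

3(18b^3 + 36b^2 + 25b + 5)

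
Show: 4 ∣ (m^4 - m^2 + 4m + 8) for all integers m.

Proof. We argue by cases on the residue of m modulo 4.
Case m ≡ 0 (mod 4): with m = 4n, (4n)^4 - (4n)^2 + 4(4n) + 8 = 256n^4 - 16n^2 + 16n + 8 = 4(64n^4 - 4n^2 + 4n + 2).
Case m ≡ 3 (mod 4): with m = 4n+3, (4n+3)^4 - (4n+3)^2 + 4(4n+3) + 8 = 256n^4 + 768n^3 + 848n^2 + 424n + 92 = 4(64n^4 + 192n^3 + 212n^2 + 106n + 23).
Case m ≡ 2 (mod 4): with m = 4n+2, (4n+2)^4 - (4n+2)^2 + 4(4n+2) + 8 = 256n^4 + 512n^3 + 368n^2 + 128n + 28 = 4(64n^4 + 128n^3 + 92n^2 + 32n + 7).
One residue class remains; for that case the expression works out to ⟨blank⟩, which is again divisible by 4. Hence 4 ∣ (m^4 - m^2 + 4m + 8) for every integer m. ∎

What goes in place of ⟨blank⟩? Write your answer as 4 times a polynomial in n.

4(64n^4 + 64n^3 + 20n^2 + 6n + 3)

Only m ≡ 1 (mod 4) is unaccounted for. Put m = 4n+1:
(4n+1)^4 - (4n+1)^2 + 4(4n+1) + 8 expands to 256n^4 + 256n^3 + 80n^2 + 24n + 12,
and factoring out 4 leaves 4(64n^4 + 64n^3 + 20n^2 + 6n + 3).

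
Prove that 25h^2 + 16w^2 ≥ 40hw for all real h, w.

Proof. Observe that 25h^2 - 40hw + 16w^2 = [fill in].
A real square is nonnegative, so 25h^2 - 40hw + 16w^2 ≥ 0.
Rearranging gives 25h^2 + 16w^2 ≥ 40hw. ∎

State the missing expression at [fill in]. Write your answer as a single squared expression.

The leading and trailing coefficients are 5^2 and 4^2, and 40 = 2·5·4, so the trinomial is (5h - 4w)^2.
Hence 25h^2 - 40hw + 16w^2 ≥ 0.

(5h - 4w)^2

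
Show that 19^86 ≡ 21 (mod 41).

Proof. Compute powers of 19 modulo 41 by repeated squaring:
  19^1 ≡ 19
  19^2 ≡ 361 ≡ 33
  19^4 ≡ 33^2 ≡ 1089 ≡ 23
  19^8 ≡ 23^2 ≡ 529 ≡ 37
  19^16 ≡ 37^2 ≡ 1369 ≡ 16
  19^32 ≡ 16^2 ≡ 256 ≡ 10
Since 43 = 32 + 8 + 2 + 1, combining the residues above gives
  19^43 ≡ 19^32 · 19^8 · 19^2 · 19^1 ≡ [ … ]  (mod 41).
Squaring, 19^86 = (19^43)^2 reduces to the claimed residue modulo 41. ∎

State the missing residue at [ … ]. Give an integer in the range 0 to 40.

Multiply the listed residues: 10 · 37 · 33 · 19 = 370 → 12210 → 231990.
Reducing modulo 41: 231990 = 5658·41 + 12, so 19^43 ≡ 12.

12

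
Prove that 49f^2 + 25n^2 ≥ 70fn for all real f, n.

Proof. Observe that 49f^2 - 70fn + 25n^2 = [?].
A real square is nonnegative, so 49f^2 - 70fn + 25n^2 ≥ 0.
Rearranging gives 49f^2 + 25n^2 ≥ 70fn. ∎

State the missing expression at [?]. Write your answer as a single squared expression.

49f^2 - 70fn + 25n^2 is a perfect-square trinomial: the outer terms are (7f)^2 and (5n)^2, and the cross term is -2·7f·5n.
So 49f^2 - 70fn + 25n^2 = (7f - 5n)^2 ≥ 0.

(7f - 5n)^2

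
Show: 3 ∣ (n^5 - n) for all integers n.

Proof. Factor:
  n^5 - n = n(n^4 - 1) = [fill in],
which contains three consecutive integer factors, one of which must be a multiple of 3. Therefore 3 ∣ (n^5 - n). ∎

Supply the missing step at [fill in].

n^4 - 1 = (n^2 - 1)(n^2 + 1), and n^2 - 1 = (n-1)(n+1).
So n(n^4 - 1) = (n - 1)n(n + 1)(n^2 + 1).

(n - 1)n(n + 1)(n^2 + 1)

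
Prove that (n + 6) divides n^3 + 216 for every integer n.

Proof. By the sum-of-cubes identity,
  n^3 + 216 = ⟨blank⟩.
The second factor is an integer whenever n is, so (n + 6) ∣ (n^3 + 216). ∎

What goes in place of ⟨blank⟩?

a^3 + b^3 = (a + b)(a^2 - ab + b^2). With a = n, b = 6:
n^3 + 216 = (n + 6)(n^2 - 6n + 36).

(n + 6)(n^2 - 6n + 36)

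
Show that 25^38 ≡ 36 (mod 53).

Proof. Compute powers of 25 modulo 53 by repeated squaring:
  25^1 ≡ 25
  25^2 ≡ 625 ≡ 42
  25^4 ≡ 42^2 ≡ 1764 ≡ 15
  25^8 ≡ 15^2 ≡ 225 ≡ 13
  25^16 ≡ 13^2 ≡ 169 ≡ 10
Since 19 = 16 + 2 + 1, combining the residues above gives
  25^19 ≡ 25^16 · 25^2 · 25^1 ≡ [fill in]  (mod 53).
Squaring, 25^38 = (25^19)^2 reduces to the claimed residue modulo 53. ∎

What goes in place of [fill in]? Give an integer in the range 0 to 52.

Multiply the listed residues: 10 · 42 · 25 = 420 → 10500.
Reducing modulo 53: 10500 = 198·53 + 6, so 25^19 ≡ 6.

6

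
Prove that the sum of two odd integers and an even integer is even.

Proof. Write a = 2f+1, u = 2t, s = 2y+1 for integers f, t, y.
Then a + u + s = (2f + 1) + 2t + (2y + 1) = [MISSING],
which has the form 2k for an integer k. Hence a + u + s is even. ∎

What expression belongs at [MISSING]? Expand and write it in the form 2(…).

2(f + t + y + 1)

(2f + 1) + 2t + (2y + 1) = 2f + 2t + 2y + 2
= 2(f + t + y + 1).
Since f + t + y + 1 is an integer, the sum is of the form 2k for an integer k.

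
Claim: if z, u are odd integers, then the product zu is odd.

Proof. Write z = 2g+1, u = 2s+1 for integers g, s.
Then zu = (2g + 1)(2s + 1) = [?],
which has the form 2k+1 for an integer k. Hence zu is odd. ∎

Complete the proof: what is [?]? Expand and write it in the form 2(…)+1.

2(2gs + g + s) + 1

(2g + 1)(2s + 1) = 4gs + 2g + 2s + 1
= 2(2gs + g + s) + 1.
Since 2gs + g + s is an integer, the product is of the form 2k+1 for an integer k.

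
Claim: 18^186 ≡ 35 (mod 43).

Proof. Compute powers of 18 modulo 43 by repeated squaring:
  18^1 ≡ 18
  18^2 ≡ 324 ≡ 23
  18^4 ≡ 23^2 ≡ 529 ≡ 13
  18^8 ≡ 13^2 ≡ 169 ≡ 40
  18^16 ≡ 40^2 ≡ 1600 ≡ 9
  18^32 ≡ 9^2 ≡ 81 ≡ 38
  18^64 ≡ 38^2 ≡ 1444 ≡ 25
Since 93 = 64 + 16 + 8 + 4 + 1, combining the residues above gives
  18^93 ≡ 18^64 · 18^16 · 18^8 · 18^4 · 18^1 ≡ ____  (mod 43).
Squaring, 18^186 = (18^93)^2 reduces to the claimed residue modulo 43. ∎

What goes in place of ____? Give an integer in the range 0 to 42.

32

Multiply the listed residues: 25 · 9 · 40 · 13 · 18 = 225 → 9000 → 117000 → 2106000.
Reducing modulo 43: 2106000 = 48976·43 + 32, so 18^93 ≡ 32.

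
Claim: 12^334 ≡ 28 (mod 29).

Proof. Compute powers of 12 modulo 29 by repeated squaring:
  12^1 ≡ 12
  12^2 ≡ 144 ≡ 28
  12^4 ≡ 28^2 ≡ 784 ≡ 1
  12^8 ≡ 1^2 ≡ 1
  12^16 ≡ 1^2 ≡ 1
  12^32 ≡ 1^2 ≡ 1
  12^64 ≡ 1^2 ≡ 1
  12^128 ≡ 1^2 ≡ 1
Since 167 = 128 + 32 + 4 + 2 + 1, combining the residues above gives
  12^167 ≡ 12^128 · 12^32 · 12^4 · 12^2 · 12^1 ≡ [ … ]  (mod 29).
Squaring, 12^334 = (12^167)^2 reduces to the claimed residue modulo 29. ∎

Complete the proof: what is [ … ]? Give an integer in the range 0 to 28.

12^128 · 12^32 · 12^4 · 12^2 · 12^1 ≡ 1 · 1 · 1 · 28 · 12 = 336.
336 mod 29 = 17, so 12^167 ≡ 17 (mod 29).

17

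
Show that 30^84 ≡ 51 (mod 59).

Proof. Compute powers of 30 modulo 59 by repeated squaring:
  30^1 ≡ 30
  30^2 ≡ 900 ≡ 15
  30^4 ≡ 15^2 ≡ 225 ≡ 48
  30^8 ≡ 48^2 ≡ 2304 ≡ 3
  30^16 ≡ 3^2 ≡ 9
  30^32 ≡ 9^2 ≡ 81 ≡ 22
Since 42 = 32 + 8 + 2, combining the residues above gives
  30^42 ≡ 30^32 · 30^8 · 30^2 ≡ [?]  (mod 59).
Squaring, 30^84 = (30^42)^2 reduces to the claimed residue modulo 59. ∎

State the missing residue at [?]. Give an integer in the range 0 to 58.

30^32 · 30^8 · 30^2 ≡ 22 · 3 · 15 = 990.
990 mod 59 = 46, so 30^42 ≡ 46 (mod 59).

46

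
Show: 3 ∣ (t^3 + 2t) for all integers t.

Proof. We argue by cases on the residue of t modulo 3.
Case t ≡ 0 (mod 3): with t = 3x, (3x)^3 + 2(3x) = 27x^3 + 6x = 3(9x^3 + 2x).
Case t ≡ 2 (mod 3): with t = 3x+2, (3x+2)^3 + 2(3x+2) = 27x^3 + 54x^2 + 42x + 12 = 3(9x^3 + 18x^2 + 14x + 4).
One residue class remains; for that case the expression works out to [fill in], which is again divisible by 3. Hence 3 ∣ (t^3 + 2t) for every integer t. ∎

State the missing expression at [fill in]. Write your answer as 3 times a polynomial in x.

Only t ≡ 1 (mod 3) is unaccounted for. Put t = 3x+1:
(3x+1)^3 + 2(3x+1) expands to 27x^3 + 27x^2 + 15x + 3,
and factoring out 3 leaves 3(9x^3 + 9x^2 + 5x + 1).

3(9x^3 + 9x^2 + 5x + 1)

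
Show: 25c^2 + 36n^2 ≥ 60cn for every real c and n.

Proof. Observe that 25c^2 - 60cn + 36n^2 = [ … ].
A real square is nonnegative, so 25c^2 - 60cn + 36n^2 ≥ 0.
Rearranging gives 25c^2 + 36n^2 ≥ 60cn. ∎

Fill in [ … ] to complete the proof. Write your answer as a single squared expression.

(5c - 6n)^2

25c^2 - 60cn + 36n^2 is a perfect-square trinomial: the outer terms are (5c)^2 and (6n)^2, and the cross term is -2·5c·6n.
So 25c^2 - 60cn + 36n^2 = (5c - 6n)^2 ≥ 0.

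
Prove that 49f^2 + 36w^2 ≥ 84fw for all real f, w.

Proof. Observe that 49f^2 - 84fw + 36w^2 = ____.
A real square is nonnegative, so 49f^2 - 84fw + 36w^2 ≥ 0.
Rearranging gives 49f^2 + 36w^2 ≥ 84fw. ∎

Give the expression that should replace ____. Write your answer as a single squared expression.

(7f - 6w)^2

49f^2 - 84fw + 36w^2 is a perfect-square trinomial: the outer terms are (7f)^2 and (6w)^2, and the cross term is -2·7f·6w.
So 49f^2 - 84fw + 36w^2 = (7f - 6w)^2 ≥ 0.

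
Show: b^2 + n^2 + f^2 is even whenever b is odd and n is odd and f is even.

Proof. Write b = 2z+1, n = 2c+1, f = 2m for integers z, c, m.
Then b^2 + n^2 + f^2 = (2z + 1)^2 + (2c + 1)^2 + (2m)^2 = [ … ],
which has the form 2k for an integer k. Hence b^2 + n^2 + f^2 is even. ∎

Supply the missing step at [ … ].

2(2c^2 + 2c + 2m^2 + 2z^2 + 2z + 1)

(2z + 1)^2 + (2c + 1)^2 + (2m)^2 = 4c^2 + 4c + 4m^2 + 4z^2 + 4z + 2
= 2(2c^2 + 2c + 2m^2 + 2z^2 + 2z + 1).
Since 2c^2 + 2c + 2m^2 + 2z^2 + 2z + 1 is an integer, the sum of squares is of the form 2k for an integer k.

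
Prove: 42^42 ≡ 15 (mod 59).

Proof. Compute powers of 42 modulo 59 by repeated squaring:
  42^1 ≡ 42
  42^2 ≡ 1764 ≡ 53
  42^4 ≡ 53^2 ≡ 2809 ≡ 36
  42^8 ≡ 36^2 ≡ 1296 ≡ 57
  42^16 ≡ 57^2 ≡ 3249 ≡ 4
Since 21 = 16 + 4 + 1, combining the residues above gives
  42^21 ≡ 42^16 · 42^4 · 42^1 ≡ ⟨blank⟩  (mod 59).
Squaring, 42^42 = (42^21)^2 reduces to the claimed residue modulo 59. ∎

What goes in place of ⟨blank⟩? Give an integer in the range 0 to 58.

30

42^16 · 42^4 · 42^1 ≡ 4 · 36 · 42 = 6048.
6048 mod 59 = 30, so 42^21 ≡ 30 (mod 59).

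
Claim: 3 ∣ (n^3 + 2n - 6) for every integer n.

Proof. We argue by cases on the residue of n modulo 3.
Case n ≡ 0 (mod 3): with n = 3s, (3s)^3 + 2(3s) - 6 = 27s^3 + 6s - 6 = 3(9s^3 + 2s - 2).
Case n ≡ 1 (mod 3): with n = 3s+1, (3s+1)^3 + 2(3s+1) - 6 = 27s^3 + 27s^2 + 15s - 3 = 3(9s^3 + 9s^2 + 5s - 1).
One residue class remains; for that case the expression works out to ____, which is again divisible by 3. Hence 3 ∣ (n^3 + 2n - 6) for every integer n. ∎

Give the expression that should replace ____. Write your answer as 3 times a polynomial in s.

3(9s^3 + 18s^2 + 14s + 2)

Only n ≡ 2 (mod 3) is unaccounted for. Put n = 3s+2:
(3s+2)^3 + 2(3s+2) - 6 expands to 27s^3 + 54s^2 + 42s + 6,
and factoring out 3 leaves 3(9s^3 + 18s^2 + 14s + 2).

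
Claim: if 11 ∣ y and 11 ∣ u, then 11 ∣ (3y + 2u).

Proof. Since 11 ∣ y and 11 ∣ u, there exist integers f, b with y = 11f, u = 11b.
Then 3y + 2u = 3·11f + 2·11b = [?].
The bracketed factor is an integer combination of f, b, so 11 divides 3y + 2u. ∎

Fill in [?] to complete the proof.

11(2b + 3f)

Pull the common 11 out of every term: 3·11f + 2·11b = 11(2b + 3f).
2b + 3f is an integer, which exhibits the divisibility.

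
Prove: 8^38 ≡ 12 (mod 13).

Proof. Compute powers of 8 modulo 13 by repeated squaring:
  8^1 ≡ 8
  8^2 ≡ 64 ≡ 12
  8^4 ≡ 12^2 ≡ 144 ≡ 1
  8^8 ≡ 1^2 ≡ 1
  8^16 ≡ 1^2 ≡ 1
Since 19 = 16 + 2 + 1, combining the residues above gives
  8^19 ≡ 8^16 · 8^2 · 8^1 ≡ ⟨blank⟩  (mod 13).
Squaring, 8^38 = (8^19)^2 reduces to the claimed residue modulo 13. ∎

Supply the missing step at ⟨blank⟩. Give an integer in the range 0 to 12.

5

8^16 · 8^2 · 8^1 ≡ 1 · 12 · 8 = 96.
96 mod 13 = 5, so 8^19 ≡ 5 (mod 13).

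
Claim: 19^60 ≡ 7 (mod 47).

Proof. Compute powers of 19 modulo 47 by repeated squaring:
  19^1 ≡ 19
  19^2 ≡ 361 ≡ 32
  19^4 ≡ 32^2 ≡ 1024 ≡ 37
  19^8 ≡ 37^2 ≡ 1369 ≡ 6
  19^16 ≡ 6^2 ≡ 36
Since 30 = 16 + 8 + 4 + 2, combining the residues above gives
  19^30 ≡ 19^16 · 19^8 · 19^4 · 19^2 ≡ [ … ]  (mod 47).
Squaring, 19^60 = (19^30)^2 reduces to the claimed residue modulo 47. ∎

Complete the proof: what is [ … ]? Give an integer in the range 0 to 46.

17

19^16 · 19^8 · 19^4 · 19^2 ≡ 36 · 6 · 37 · 32 = 255744.
255744 mod 47 = 17, so 19^30 ≡ 17 (mod 47).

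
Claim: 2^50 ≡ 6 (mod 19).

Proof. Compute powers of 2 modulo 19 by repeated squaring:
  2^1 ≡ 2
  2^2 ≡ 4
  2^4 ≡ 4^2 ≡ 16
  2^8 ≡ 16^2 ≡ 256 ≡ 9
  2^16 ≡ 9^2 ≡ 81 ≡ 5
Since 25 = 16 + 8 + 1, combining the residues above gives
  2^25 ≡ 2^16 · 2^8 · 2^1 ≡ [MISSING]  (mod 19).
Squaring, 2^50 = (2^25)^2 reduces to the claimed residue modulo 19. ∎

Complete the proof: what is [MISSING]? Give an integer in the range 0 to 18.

2^16 · 2^8 · 2^1 ≡ 5 · 9 · 2 = 90.
90 mod 19 = 14, so 2^25 ≡ 14 (mod 19).

14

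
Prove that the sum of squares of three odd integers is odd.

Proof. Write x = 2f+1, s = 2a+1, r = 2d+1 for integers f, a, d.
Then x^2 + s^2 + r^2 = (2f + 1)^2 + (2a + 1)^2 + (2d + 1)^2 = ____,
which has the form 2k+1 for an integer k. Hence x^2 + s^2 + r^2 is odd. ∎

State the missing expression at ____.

2(2a^2 + 2a + 2d^2 + 2d + 2f^2 + 2f + 1) + 1

(2f + 1)^2 + (2a + 1)^2 + (2d + 1)^2 = 4a^2 + 4a + 4d^2 + 4d + 4f^2 + 4f + 3
= 2(2a^2 + 2a + 2d^2 + 2d + 2f^2 + 2f + 1) + 1.
Since 2a^2 + 2a + 2d^2 + 2d + 2f^2 + 2f + 1 is an integer, the sum of squares is of the form 2k+1 for an integer k.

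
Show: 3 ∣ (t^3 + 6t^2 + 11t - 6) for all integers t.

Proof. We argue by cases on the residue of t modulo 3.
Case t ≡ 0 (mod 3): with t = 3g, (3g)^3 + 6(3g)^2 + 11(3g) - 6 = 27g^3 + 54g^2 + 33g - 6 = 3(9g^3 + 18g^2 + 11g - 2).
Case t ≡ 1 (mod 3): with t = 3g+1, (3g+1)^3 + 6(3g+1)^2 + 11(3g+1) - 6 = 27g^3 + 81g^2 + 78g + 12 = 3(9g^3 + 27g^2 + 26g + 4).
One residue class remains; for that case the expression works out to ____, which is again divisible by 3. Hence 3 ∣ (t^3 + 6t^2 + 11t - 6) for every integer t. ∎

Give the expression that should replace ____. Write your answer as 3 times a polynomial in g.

Only t ≡ 2 (mod 3) is unaccounted for. Put t = 3g+2:
(3g+2)^3 + 6(3g+2)^2 + 11(3g+2) - 6 expands to 27g^3 + 108g^2 + 141g + 48,
and factoring out 3 leaves 3(9g^3 + 36g^2 + 47g + 16).

3(9g^3 + 36g^2 + 47g + 16)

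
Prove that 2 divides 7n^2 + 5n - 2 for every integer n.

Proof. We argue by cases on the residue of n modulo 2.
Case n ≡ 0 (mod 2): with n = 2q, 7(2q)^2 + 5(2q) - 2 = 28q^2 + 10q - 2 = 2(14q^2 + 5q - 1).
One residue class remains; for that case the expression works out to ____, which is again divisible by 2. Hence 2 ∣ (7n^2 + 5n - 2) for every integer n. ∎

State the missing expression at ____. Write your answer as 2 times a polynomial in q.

2(14q^2 + 19q + 5)

Only n ≡ 1 (mod 2) is unaccounted for. Put n = 2q+1:
7(2q+1)^2 + 5(2q+1) - 2 expands to 28q^2 + 38q + 10,
and factoring out 2 leaves 2(14q^2 + 19q + 5).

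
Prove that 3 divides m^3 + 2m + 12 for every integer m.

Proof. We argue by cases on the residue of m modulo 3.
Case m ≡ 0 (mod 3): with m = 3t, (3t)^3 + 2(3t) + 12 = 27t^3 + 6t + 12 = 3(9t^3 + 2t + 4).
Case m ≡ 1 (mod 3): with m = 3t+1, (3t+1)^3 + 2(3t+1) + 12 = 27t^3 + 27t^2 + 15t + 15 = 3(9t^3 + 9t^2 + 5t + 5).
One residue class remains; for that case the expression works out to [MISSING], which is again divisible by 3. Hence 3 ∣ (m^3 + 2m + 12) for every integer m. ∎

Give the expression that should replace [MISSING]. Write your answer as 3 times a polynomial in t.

3(9t^3 + 18t^2 + 14t + 8)

The residues treated are {0, 1}, so the missing case is m ≡ 2 (mod 3); write m = 3t+2.
Then (3t+2)^3 + 2(3t+2) + 12 = 27t^3 + 54t^2 + 42t + 24 = 3(9t^3 + 18t^2 + 14t + 8).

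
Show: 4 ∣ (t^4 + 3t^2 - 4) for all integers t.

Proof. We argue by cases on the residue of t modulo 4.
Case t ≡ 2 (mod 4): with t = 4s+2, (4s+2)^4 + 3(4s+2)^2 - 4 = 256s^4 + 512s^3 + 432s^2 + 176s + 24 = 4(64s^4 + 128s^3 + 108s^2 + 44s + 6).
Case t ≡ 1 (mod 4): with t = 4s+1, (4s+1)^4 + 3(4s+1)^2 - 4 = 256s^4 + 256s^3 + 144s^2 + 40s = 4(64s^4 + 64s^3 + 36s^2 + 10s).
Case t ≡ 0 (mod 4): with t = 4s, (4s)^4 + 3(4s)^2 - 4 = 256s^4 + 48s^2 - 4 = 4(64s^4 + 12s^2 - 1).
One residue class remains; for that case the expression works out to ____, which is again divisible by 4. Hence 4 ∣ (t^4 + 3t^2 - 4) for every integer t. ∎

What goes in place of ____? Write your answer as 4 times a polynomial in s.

4(64s^4 + 192s^3 + 228s^2 + 126s + 26)

The residues treated are {2, 1, 0}, so the missing case is t ≡ 3 (mod 4); write t = 4s+3.
Then (4s+3)^4 + 3(4s+3)^2 - 4 = 256s^4 + 768s^3 + 912s^2 + 504s + 104 = 4(64s^4 + 192s^3 + 228s^2 + 126s + 26).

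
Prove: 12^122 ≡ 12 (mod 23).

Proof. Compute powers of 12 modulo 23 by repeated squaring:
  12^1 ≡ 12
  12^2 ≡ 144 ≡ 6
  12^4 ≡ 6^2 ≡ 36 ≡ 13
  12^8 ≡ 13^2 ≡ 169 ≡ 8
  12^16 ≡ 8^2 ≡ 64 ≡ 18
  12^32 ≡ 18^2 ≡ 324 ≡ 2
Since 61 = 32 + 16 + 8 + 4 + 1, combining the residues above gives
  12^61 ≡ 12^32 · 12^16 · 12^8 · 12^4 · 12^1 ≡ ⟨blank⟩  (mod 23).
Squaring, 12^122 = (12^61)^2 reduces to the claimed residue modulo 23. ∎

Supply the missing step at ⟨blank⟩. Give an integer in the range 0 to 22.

12^32 · 12^16 · 12^8 · 12^4 · 12^1 ≡ 2 · 18 · 8 · 13 · 12 = 44928.
44928 mod 23 = 9, so 12^61 ≡ 9 (mod 23).

9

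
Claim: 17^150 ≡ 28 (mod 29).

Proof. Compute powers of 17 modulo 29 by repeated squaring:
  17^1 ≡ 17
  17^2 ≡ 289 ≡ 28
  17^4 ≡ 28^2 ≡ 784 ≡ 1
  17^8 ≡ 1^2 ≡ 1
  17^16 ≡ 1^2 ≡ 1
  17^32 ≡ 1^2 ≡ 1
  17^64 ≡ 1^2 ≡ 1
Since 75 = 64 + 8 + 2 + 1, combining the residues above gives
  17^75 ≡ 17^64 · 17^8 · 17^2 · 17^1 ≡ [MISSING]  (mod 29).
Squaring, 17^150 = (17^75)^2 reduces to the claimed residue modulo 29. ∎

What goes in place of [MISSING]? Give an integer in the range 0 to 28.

Multiply the listed residues: 1 · 1 · 28 · 17 = 1 → 28 → 476.
Reducing modulo 29: 476 = 16·29 + 12, so 17^75 ≡ 12.

12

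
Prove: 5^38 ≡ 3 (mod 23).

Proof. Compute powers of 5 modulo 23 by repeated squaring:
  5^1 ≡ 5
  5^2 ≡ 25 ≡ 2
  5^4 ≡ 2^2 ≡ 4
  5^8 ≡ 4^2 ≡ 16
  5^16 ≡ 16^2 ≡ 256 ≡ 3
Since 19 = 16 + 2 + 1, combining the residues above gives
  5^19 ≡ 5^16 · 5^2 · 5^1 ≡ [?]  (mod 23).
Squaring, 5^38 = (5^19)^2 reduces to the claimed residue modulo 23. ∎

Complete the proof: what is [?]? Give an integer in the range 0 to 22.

7

5^16 · 5^2 · 5^1 ≡ 3 · 2 · 5 = 30.
30 mod 23 = 7, so 5^19 ≡ 7 (mod 23).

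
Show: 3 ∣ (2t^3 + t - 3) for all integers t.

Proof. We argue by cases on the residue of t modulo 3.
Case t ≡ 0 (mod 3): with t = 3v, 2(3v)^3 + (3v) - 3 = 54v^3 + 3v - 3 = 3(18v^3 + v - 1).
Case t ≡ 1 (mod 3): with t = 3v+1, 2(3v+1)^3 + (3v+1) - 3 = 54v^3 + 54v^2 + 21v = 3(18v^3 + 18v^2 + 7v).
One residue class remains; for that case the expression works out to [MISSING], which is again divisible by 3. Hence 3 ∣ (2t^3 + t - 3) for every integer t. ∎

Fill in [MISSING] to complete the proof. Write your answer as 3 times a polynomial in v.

3(18v^3 + 36v^2 + 25v + 5)

Only t ≡ 2 (mod 3) is unaccounted for. Put t = 3v+2:
2(3v+2)^3 + (3v+2) - 3 expands to 54v^3 + 108v^2 + 75v + 15,
and factoring out 3 leaves 3(18v^3 + 36v^2 + 25v + 5).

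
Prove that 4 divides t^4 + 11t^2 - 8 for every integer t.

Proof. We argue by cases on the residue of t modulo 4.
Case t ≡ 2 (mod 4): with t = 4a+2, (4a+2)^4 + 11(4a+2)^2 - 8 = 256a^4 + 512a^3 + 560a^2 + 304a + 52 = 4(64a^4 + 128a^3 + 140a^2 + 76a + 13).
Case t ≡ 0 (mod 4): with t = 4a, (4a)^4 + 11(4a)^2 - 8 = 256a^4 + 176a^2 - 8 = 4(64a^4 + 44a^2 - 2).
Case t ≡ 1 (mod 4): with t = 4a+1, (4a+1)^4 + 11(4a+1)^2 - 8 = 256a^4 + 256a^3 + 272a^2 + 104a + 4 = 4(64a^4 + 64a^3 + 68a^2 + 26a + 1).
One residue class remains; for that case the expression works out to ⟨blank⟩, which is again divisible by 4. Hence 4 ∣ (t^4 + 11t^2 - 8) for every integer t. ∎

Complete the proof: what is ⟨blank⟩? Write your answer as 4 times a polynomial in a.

Only t ≡ 3 (mod 4) is unaccounted for. Put t = 4a+3:
(4a+3)^4 + 11(4a+3)^2 - 8 expands to 256a^4 + 768a^3 + 1040a^2 + 696a + 172,
and factoring out 4 leaves 4(64a^4 + 192a^3 + 260a^2 + 174a + 43).

4(64a^4 + 192a^3 + 260a^2 + 174a + 43)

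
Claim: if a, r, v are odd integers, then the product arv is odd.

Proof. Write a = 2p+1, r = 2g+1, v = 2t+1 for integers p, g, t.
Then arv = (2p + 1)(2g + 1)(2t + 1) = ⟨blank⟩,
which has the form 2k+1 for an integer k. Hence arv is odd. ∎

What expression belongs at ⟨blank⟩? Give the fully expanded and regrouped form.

2(4gpt + 2gp + 2gt + g + 2pt + p + t) + 1

(2p + 1)(2g + 1)(2t + 1) = 8gpt + 4gp + 4gt + 2g + 4pt + 2p + 2t + 1
= 2(4gpt + 2gp + 2gt + g + 2pt + p + t) + 1.
Since 4gpt + 2gp + 2gt + g + 2pt + p + t is an integer, the product is of the form 2k+1 for an integer k.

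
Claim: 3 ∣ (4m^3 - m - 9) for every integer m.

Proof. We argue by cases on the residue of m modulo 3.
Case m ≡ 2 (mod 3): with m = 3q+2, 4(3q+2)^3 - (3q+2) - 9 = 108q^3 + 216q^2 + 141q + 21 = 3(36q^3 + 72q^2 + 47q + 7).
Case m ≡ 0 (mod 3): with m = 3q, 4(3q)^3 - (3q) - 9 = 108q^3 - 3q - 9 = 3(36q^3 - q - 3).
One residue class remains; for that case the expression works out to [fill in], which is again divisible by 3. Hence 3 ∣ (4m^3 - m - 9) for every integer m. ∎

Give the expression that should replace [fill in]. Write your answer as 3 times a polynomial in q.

Only m ≡ 1 (mod 3) is unaccounted for. Put m = 3q+1:
4(3q+1)^3 - (3q+1) - 9 expands to 108q^3 + 108q^2 + 33q - 6,
and factoring out 3 leaves 3(36q^3 + 36q^2 + 11q - 2).

3(36q^3 + 36q^2 + 11q - 2)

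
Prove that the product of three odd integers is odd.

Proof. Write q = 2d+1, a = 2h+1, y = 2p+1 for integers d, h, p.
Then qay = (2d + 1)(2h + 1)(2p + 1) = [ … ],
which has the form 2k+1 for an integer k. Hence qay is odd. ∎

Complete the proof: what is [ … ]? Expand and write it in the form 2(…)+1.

2(4dhp + 2dh + 2dp + d + 2hp + h + p) + 1

Expanding: (2d + 1)(2h + 1)(2p + 1) = 8dhp + 4dh + 4dp + 2d + 4hp + 2h + 2p + 1.
Every term except the constant is even, so this is 2(4dhp + 2dh + 2dp + d + 2hp + h + p) + 1,
and 4dhp + 2dh + 2dp + d + 2hp + h + p ∈ ℤ gives the required form.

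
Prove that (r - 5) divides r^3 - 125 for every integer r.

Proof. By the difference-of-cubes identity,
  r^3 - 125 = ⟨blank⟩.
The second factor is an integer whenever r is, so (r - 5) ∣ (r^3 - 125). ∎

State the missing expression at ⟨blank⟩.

(r - 5)(r^2 + 5r + 25)

a^3 - b^3 = (a - b)(a^2 + ab + b^2). With a = r, b = 5:
r^3 - 125 = (r - 5)(r^2 + 5r + 25).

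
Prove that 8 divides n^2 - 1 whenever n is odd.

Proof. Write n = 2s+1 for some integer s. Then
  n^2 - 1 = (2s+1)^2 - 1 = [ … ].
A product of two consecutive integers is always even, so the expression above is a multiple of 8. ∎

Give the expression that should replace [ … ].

(2s+1)^2 - 1 = 4s^2 + 4s + 1 - 1 = 4s^2 + 4s = 4s(s+1).
Since s and s+1 are consecutive, s(s+1) is even, and 4·(even) is a multiple of 8.

4s(s + 1)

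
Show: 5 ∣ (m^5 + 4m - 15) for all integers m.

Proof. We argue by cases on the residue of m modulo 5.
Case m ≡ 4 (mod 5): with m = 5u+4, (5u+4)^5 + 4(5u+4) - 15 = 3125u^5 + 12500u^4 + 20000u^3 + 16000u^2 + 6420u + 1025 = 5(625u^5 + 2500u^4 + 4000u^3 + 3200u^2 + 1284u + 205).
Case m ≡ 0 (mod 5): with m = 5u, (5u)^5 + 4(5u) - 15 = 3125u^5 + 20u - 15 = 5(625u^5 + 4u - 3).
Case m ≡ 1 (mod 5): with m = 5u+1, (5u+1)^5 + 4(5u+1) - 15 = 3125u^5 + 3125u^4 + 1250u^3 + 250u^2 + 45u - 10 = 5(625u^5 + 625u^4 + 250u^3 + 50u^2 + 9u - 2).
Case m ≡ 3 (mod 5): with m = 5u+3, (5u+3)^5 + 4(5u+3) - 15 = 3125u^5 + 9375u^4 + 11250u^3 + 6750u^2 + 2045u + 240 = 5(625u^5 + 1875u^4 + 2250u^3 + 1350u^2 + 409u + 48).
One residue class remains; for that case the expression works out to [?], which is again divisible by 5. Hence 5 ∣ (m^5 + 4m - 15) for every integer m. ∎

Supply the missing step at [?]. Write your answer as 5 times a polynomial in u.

The residues treated are {4, 0, 1, 3}, so the missing case is m ≡ 2 (mod 5); write m = 5u+2.
Then (5u+2)^5 + 4(5u+2) - 15 = 3125u^5 + 6250u^4 + 5000u^3 + 2000u^2 + 420u + 25 = 5(625u^5 + 1250u^4 + 1000u^3 + 400u^2 + 84u + 5).

5(625u^5 + 1250u^4 + 1000u^3 + 400u^2 + 84u + 5)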